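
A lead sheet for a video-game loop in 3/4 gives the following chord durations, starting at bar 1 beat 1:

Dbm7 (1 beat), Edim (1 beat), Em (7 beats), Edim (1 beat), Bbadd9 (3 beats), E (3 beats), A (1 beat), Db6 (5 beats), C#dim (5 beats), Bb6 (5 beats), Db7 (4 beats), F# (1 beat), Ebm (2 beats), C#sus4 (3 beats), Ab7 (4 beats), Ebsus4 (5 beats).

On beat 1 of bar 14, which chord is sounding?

Beat 1 of bar 14 is beat (14−1)×3 + 1 = 40 overall.
Running totals: Dbm7 ends at 1, Edim ends at 2, Em ends at 9, Edim ends at 10, Bbadd9 ends at 13, E ends at 16, A ends at 17, Db6 ends at 22, C#dim ends at 27, Bb6 ends at 32, Db7 ends at 36, F# ends at 37, Ebm ends at 39, C#sus4 ends at 42.
Beat 40 falls within C#sus4.

C#sus4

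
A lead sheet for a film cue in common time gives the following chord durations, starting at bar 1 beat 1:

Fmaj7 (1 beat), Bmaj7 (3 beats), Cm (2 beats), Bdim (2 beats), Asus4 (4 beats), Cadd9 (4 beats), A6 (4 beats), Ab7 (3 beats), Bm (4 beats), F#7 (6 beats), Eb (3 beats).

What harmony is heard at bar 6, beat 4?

Bm

Beat 4 of bar 6 is beat (6−1)×4 + 4 = 24 overall.
Running totals: Fmaj7 ends at 1, Bmaj7 ends at 4, Cm ends at 6, Bdim ends at 8, Asus4 ends at 12, Cadd9 ends at 16, A6 ends at 20, Ab7 ends at 23, Bm ends at 27.
Beat 24 falls within Bm.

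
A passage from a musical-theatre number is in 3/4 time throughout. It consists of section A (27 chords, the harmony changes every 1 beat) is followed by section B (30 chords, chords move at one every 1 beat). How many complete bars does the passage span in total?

A: 27 × 1 = 27 beats = 9 bars.
B: 30 × 1 = 30 beats = 10 bars.
Total: 9 + 10 = 19 bars.

19 bars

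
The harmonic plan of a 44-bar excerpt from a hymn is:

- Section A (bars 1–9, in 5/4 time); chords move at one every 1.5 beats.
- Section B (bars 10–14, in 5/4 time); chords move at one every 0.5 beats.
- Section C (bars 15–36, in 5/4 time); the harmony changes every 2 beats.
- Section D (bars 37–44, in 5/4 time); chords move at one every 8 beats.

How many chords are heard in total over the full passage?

140 chords

A has 45 beats and chords last 1.5 each, so 30 chords.
B has 25 beats and chords last 0.5 each, so 50 chords.
C has 110 beats and chords last 2 each, so 55 chords.
D has 40 beats and chords last 8 each, so 5 chords.
Total: 30 + 50 + 55 + 5 = 140.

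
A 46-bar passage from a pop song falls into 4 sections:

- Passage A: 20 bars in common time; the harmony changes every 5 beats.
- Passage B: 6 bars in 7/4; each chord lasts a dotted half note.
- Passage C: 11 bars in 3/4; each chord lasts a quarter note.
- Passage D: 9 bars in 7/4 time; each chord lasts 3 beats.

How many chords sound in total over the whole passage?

A: 20·4 = 80 beats, 80/5 = 16 chords.
B: 6·7 = 42 beats, 42/3 = 14 chords.
C: 11·3 = 33 beats, 33/1 = 33 chords.
D: 9·7 = 63 beats, 63/3 = 21 chords.
Total: 16 + 14 + 33 + 21 = 84.

84 chords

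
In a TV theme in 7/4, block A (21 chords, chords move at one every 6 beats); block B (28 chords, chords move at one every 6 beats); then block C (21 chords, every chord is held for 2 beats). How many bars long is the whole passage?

48 bars

A: 21 × 6 = 126 beats = 18 bars.
B: 28 × 6 = 168 beats = 24 bars.
C: 21 × 2 = 42 beats = 6 bars.
Total: 18 + 24 + 6 = 48 bars.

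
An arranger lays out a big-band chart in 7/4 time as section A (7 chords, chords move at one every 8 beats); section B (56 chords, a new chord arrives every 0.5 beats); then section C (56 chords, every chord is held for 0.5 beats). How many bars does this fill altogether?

A: 7 × 8 = 56 beats = 8 bars.
B: 56 × 0.5 = 28 beats = 4 bars.
C: 56 × 0.5 = 28 beats = 4 bars.
Total: 8 + 4 + 4 = 16 bars.

16 bars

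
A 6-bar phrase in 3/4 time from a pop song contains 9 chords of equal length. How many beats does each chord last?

2 beats

6 bars × 3 beats/bar = 18 beats total.
18 beats ÷ 9 chords = 2 beats per chord.
(That is a half note.)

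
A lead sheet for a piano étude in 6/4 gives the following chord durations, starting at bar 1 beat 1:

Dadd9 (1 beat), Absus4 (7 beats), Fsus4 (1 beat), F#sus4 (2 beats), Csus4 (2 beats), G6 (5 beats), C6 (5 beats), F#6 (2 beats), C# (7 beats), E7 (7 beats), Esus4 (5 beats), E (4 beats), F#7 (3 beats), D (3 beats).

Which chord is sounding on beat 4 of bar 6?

Beat 4 of bar 6 is beat (6−1)×6 + 4 = 34 overall.
Running totals: Dadd9 ends at 1, Absus4 ends at 8, Fsus4 ends at 9, F#sus4 ends at 11, Csus4 ends at 13, G6 ends at 18, C6 ends at 23, F#6 ends at 25, C# ends at 32, E7 ends at 39.
Beat 34 falls within E7.

E7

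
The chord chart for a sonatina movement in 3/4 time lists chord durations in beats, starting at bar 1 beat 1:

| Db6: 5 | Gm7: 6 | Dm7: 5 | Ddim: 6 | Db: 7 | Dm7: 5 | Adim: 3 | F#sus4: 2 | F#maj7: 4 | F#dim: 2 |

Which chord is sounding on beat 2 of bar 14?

F#maj7

Beat 2 of bar 14 is beat (14−1)×3 + 2 = 41 overall.
Running totals: Db6 ends at 5, Gm7 ends at 11, Dm7 ends at 16, Ddim ends at 22, Db ends at 29, Dm7 ends at 34, Adim ends at 37, F#sus4 ends at 39, F#maj7 ends at 43.
Beat 41 falls within F#maj7.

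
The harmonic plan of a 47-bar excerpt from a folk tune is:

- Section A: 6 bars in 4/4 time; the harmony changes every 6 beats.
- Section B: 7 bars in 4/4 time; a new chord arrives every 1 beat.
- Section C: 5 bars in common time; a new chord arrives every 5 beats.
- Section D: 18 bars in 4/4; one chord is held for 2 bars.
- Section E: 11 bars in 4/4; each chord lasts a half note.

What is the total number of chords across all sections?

67 chords

A has 24 beats and chords last 6 each, so 4 chords.
B has 28 beats and chords last 1 each, so 28 chords.
C has 20 beats and chords last 5 each, so 4 chords.
D has 72 beats and chords last 8 each, so 9 chords.
E has 44 beats and chords last 2 each, so 22 chords.
Total: 4 + 28 + 4 + 9 + 22 = 67.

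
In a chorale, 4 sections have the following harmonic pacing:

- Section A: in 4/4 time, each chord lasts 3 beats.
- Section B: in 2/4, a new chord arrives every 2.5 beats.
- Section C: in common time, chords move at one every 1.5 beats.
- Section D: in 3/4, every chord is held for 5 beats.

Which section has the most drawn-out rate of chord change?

A: each chord is 3 beats in 4/4, so 4/3 per bar.
B: each chord is 2.5 beats in 2/4, so 0.8 per bar.
C: each chord is 1.5 beats in 4/4, so 8/3 per bar.
D: each chord is 5 beats in 3/4, so 0.6 per bar.
Slowest is D at 0.6 chords/bar.

Section D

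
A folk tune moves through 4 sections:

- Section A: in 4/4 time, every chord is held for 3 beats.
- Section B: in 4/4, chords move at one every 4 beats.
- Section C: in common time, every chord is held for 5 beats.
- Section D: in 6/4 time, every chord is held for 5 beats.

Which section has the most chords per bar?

Section A

A: each chord is 3 beats in 4/4, so 4/3 per bar.
B: each chord is 4 beats in 4/4, so 1 per bar.
C: each chord is 5 beats in 4/4, so 0.8 per bar.
D: each chord is 5 beats in 6/4, so 1.2 per bar.
Fastest is A at 4/3 chords/bar.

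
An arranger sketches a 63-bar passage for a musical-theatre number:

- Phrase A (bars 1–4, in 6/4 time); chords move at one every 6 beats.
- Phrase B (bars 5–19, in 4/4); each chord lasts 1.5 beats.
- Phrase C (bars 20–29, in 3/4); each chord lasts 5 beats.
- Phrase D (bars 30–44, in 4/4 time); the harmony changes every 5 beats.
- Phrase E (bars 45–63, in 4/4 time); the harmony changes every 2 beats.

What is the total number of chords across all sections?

A: 4 bars × 6 beats = 24 beats; 6 beats/chord → 4 chords.
B: 15 bars × 4 beats = 60 beats; 1.5 beats/chord → 40 chords.
C: 10 bars × 3 beats = 30 beats; 5 beats/chord → 6 chords.
D: 15 bars × 4 beats = 60 beats; 5 beats/chord → 12 chords.
E: 19 bars × 4 beats = 76 beats; 2 beats/chord → 38 chords.
Total: 4 + 40 + 6 + 12 + 38 = 100.

100 chords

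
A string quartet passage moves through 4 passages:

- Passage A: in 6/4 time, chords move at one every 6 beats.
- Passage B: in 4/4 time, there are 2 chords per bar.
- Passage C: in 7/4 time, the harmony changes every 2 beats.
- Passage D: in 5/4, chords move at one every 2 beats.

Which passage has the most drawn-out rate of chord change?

Passage A

A: 6/6 = 1 chord/bar.
B: 4/2 = 2 chords/bar.
C: 7/2 = 3.5 chords/bar.
D: 5/2 = 2.5 chords/bar.
Slowest is A at 1 chords/bar.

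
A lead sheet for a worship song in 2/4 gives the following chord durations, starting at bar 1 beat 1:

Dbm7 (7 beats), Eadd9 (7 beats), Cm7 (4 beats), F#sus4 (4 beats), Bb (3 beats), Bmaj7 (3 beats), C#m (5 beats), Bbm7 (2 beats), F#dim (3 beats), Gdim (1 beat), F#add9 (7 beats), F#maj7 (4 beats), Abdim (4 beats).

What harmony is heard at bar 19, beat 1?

F#dim

Beat 1 of bar 19 is beat (19−1)×2 + 1 = 37 overall.
Running totals: Dbm7 ends at 7, Eadd9 ends at 14, Cm7 ends at 18, F#sus4 ends at 22, Bb ends at 25, Bmaj7 ends at 28, C#m ends at 33, Bbm7 ends at 35, F#dim ends at 38.
Beat 37 falls within F#dim.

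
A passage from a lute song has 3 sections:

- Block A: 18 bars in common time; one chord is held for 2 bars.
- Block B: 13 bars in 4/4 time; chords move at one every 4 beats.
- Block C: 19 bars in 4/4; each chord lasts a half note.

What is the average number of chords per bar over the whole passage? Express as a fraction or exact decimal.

1.2 chords per bar

A: 18 bars of 4 beats is 72 beats; at 8 beats each that's 9 chords.
B: 13 bars of 4 beats is 52 beats; at 4 beats each that's 13 chords.
C: 19 bars of 4 beats is 76 beats; at 2 beats each that's 38 chords.
Overall: 60 chords over 50 bars → 60/50 = 1.2 chords per bar.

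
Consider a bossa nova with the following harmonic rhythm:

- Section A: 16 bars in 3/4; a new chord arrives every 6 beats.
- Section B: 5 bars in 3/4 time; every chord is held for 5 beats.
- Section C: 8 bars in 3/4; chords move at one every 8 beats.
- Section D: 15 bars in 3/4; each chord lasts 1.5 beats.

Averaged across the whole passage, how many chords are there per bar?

1 chords per bar

A: 16 × 3 = 48 beats ÷ 6 = 8 chords.
B: 5 × 3 = 15 beats ÷ 5 = 3 chords.
C: 8 × 3 = 24 beats ÷ 8 = 3 chords.
D: 15 × 3 = 45 beats ÷ 1.5 = 30 chords.
Overall: 44 chords over 44 bars → 44/44 = 1 chords per bar.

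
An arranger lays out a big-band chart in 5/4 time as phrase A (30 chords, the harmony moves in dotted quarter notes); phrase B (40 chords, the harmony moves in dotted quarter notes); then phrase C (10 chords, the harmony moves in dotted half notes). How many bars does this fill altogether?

27 bars

A: 30 × 1.5 = 45 beats = 9 bars.
B: 40 × 1.5 = 60 beats = 12 bars.
C: 10 × 3 = 30 beats = 6 bars.
Total: 9 + 12 + 6 = 27 bars.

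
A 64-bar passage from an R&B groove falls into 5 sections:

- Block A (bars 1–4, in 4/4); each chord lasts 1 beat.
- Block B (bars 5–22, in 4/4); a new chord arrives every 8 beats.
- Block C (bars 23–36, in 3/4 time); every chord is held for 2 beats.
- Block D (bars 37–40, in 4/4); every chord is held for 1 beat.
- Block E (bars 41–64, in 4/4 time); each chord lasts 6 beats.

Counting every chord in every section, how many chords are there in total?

A has 16 beats and chords last 1 each, so 16 chords.
B has 72 beats and chords last 8 each, so 9 chords.
C has 42 beats and chords last 2 each, so 21 chords.
D has 16 beats and chords last 1 each, so 16 chords.
E has 96 beats and chords last 6 each, so 16 chords.
Total: 16 + 9 + 21 + 16 + 16 = 78.

78 chords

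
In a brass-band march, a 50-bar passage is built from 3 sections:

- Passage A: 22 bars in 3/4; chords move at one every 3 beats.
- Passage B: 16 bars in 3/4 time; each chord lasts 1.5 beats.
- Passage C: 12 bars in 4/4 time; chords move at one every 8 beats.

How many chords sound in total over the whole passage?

60 chords

A: 22 bars × 3 beats = 66 beats; 3 beats/chord → 22 chords.
B: 16 bars × 3 beats = 48 beats; 1.5 beats/chord → 32 chords.
C: 12 bars × 4 beats = 48 beats; 8 beats/chord → 6 chords.
Total: 22 + 32 + 6 = 60.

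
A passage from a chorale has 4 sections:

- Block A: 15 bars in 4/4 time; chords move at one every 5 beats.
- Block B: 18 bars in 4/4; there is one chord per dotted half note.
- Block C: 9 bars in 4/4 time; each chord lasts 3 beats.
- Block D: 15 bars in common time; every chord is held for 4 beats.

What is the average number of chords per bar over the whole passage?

21/19 chords per bar

A: 15 bars of 4 beats is 60 beats; at 5 beats each that's 12 chords.
B: 18 bars of 4 beats is 72 beats; at 3 beats each that's 24 chords.
C: 9 bars of 4 beats is 36 beats; at 3 beats each that's 12 chords.
D: 15 bars of 4 beats is 60 beats; at 4 beats each that's 15 chords.
Overall: 63 chords over 57 bars → 63/57 = 21/19 chords per bar.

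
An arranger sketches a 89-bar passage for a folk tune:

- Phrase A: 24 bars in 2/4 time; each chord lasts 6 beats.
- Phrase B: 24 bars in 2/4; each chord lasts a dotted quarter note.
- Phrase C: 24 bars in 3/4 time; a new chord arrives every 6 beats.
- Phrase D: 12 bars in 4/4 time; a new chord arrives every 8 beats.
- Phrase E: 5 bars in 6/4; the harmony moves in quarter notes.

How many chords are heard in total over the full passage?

A has 48 beats and chords last 6 each, so 8 chords.
B has 48 beats and chords last 1.5 each, so 32 chords.
C has 72 beats and chords last 6 each, so 12 chords.
D has 48 beats and chords last 8 each, so 6 chords.
E has 30 beats and chords last 1 each, so 30 chords.
Total: 8 + 32 + 12 + 6 + 30 = 88.

88 chords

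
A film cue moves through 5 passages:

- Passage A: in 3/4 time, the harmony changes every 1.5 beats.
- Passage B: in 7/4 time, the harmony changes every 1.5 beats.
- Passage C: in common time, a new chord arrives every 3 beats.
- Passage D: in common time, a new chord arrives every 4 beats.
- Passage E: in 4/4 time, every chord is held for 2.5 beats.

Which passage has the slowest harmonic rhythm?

A: 3 beats/bar ÷ 1.5 beats/chord = 2 chords/bar.
B: 7 beats/bar ÷ 1.5 beats/chord = 14/3 chords/bar.
C: 4 beats/bar ÷ 3 beats/chord = 4/3 chords/bar.
D: 4 beats/bar ÷ 4 beats/chord = 1 chord/bar.
E: 4 beats/bar ÷ 2.5 beats/chord = 1.6 chords/bar.
Slowest is D at 1 chords/bar.

Passage D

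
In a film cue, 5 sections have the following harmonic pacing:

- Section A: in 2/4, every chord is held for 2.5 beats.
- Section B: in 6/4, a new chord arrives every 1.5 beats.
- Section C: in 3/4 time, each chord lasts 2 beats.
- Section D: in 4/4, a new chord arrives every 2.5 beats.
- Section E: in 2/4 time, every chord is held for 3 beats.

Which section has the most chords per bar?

Section B

A: each chord is 2.5 beats in 2/4, so 0.8 per bar.
B: each chord is 1.5 beats in 6/4, so 4 per bar.
C: each chord is 2 beats in 3/4, so 1.5 per bar.
D: each chord is 2.5 beats in 4/4, so 1.6 per bar.
E: each chord is 3 beats in 2/4, so 2/3 per bar.
Fastest is B at 4 chords/bar.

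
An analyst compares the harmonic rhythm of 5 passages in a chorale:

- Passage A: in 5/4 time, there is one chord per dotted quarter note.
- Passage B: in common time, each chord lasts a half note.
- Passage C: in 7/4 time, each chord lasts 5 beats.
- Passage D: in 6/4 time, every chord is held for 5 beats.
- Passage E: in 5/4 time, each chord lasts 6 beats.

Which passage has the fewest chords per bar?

A: 5 beats/bar ÷ 1.5 beats/chord = 10/3 chords/bar.
B: 4 beats/bar ÷ 2 beats/chord = 2 chords/bar.
C: 7 beats/bar ÷ 5 beats/chord = 1.4 chords/bar.
D: 6 beats/bar ÷ 5 beats/chord = 1.2 chords/bar.
E: 5 beats/bar ÷ 6 beats/chord = 5/6 chords/bar.
Slowest is E at 5/6 chords/bar.

Passage E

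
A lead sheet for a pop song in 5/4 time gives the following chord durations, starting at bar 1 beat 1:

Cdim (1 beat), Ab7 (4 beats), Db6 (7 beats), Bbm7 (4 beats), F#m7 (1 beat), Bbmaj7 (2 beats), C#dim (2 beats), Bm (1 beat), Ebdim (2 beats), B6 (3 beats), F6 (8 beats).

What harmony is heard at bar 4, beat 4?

Beat 4 of bar 4 is beat (4−1)×5 + 4 = 19 overall.
Running totals: Cdim ends at 1, Ab7 ends at 5, Db6 ends at 12, Bbm7 ends at 16, F#m7 ends at 17, Bbmaj7 ends at 19.
Beat 19 falls within Bbmaj7.

Bbmaj7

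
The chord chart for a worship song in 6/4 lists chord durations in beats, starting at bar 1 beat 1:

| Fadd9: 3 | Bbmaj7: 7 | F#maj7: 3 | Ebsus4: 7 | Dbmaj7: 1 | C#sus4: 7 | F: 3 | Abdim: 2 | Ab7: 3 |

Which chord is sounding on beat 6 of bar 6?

Beat 6 of bar 6 is beat (6−1)×6 + 6 = 36 overall.
Running totals: Fadd9 ends at 3, Bbmaj7 ends at 10, F#maj7 ends at 13, Ebsus4 ends at 20, Dbmaj7 ends at 21, C#sus4 ends at 28, F ends at 31, Abdim ends at 33, Ab7 ends at 36.
Beat 36 falls within Ab7.

Ab7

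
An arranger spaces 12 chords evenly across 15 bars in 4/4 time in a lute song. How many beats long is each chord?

15 bars × 4 beats/bar = 60 beats total.
60 beats ÷ 12 chords = 5 beats per chord.

5 beats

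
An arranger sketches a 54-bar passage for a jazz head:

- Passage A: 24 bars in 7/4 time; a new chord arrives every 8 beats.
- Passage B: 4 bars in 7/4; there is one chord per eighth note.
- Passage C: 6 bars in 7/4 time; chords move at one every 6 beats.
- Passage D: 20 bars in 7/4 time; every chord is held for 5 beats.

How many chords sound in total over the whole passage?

112 chords

A has 168 beats and chords last 8 each, so 21 chords.
B has 28 beats and chords last 0.5 each, so 56 chords.
C has 42 beats and chords last 6 each, so 7 chords.
D has 140 beats and chords last 5 each, so 28 chords.
Total: 21 + 56 + 7 + 28 = 112.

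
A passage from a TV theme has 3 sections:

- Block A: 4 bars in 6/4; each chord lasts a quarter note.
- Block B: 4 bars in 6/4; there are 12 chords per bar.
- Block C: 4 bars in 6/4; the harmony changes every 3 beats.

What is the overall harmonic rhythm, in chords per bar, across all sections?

20/3 chords per bar

A: 4 bars of 6 beats is 24 beats; at 1 beat each that's 24 chords.
B: 4 bars of 6 beats is 24 beats; at 0.5 beats each that's 48 chords.
C: 4 bars of 6 beats is 24 beats; at 3 beats each that's 8 chords.
Overall: 80 chords over 12 bars → 80/12 = 20/3 chords per bar.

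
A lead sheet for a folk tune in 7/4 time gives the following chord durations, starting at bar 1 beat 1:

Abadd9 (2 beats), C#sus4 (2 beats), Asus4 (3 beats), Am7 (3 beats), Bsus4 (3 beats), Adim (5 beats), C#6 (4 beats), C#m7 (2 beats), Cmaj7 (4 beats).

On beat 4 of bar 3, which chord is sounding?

Beat 4 of bar 3 is beat (3−1)×7 + 4 = 18 overall.
Running totals: Abadd9 ends at 2, C#sus4 ends at 4, Asus4 ends at 7, Am7 ends at 10, Bsus4 ends at 13, Adim ends at 18.
Beat 18 falls within Adim.

Adim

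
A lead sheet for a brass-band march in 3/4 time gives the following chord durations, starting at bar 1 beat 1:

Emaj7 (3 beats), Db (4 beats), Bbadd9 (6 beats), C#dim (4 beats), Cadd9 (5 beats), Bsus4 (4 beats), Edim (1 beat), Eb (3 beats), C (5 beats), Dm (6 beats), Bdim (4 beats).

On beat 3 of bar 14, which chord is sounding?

Beat 3 of bar 14 is beat (14−1)×3 + 3 = 42 overall.
Running totals: Emaj7 ends at 3, Db ends at 7, Bbadd9 ends at 13, C#dim ends at 17, Cadd9 ends at 22, Bsus4 ends at 26, Edim ends at 27, Eb ends at 30, C ends at 35, Dm ends at 41, Bdim ends at 45.
Beat 42 falls within Bdim.

Bdim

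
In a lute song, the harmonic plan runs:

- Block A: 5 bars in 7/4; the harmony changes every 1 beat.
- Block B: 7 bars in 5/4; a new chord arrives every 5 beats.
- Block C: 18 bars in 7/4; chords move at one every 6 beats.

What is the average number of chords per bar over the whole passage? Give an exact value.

2.1 chords per bar

A: 5 bars of 7 beats is 35 beats; at 1 beat each that's 35 chords.
B: 7 bars of 5 beats is 35 beats; at 5 beats each that's 7 chords.
C: 18 bars of 7 beats is 126 beats; at 6 beats each that's 21 chords.
Overall: 63 chords over 30 bars → 63/30 = 2.1 chords per bar.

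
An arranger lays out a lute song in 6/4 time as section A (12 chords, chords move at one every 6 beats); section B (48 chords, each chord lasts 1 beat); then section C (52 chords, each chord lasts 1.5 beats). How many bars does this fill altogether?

A: 12 × 6 = 72 beats = 12 bars.
B: 48 × 1 = 48 beats = 8 bars.
C: 52 × 1.5 = 78 beats = 13 bars.
Total: 12 + 8 + 13 = 33 bars.

33 bars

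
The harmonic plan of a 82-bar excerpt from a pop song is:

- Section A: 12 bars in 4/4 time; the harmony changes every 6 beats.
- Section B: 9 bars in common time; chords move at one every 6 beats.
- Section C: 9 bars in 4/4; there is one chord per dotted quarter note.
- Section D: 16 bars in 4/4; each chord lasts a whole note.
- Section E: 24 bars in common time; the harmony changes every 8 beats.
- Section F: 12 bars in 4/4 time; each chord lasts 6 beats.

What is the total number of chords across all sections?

74 chords

A has 48 beats and chords last 6 each, so 8 chords.
B has 36 beats and chords last 6 each, so 6 chords.
C has 36 beats and chords last 1.5 each, so 24 chords.
D has 64 beats and chords last 4 each, so 16 chords.
E has 96 beats and chords last 8 each, so 12 chords.
F has 48 beats and chords last 6 each, so 8 chords.
Total: 8 + 6 + 24 + 16 + 12 + 8 = 74.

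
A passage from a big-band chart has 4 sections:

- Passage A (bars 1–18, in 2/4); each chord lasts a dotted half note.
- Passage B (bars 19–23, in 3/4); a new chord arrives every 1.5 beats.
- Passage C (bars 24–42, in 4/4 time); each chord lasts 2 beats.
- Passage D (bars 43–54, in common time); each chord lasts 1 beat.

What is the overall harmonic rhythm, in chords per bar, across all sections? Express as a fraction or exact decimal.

A: 18 bars of 2 beats is 36 beats; at 3 beats each that's 12 chords.
B: 5 bars of 3 beats is 15 beats; at 1.5 beats each that's 10 chords.
C: 19 bars of 4 beats is 76 beats; at 2 beats each that's 38 chords.
D: 12 bars of 4 beats is 48 beats; at 1 beat each that's 48 chords.
Overall: 108 chords over 54 bars → 108/54 = 2 chords per bar.

2 chords per bar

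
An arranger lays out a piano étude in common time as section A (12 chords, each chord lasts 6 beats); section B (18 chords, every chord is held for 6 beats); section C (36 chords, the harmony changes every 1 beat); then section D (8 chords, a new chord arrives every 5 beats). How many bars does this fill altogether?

64 bars

A: 12 × 6 = 72 beats = 18 bars.
B: 18 × 6 = 108 beats = 27 bars.
C: 36 × 1 = 36 beats = 9 bars.
D: 8 × 5 = 40 beats = 10 bars.
Total: 18 + 27 + 9 + 10 = 64 bars.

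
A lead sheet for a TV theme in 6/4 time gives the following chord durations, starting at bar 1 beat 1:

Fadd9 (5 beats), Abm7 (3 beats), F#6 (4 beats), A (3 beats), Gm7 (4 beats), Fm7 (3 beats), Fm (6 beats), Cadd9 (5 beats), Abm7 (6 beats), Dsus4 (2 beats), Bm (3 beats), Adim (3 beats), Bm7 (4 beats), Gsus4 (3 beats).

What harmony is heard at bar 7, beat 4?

Beat 4 of bar 7 is beat (7−1)×6 + 4 = 40 overall.
Running totals: Fadd9 ends at 5, Abm7 ends at 8, F#6 ends at 12, A ends at 15, Gm7 ends at 19, Fm7 ends at 22, Fm ends at 28, Cadd9 ends at 33, Abm7 ends at 39, Dsus4 ends at 41.
Beat 40 falls within Dsus4.

Dsus4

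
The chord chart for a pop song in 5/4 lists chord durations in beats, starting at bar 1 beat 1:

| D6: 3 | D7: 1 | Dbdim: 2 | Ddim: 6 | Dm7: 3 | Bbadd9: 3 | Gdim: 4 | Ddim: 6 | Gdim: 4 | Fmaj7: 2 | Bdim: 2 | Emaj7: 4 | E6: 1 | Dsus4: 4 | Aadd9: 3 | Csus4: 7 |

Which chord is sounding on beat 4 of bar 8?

Beat 4 of bar 8 is beat (8−1)×5 + 4 = 39 overall.
Running totals: D6 ends at 3, D7 ends at 4, Dbdim ends at 6, Ddim ends at 12, Dm7 ends at 15, Bbadd9 ends at 18, Gdim ends at 22, Ddim ends at 28, Gdim ends at 32, Fmaj7 ends at 34, Bdim ends at 36, Emaj7 ends at 40.
Beat 39 falls within Emaj7.

Emaj7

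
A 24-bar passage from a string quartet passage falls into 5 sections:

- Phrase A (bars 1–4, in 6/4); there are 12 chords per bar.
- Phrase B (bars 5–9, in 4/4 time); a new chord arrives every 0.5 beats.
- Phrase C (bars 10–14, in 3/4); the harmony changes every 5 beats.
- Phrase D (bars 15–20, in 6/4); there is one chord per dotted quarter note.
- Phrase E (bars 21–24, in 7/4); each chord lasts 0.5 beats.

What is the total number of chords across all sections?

171 chords

A: 4·6 = 24 beats, 24/0.5 = 48 chords.
B: 5·4 = 20 beats, 20/0.5 = 40 chords.
C: 5·3 = 15 beats, 15/5 = 3 chords.
D: 6·6 = 36 beats, 36/1.5 = 24 chords.
E: 4·7 = 28 beats, 28/0.5 = 56 chords.
Total: 48 + 40 + 3 + 24 + 56 = 171.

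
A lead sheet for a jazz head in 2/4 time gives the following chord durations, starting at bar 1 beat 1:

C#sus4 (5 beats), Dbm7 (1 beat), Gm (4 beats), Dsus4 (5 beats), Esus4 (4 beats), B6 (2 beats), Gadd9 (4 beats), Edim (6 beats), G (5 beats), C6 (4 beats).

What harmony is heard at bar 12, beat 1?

Gadd9

Beat 1 of bar 12 is beat (12−1)×2 + 1 = 23 overall.
Running totals: C#sus4 ends at 5, Dbm7 ends at 6, Gm ends at 10, Dsus4 ends at 15, Esus4 ends at 19, B6 ends at 21, Gadd9 ends at 25.
Beat 23 falls within Gadd9.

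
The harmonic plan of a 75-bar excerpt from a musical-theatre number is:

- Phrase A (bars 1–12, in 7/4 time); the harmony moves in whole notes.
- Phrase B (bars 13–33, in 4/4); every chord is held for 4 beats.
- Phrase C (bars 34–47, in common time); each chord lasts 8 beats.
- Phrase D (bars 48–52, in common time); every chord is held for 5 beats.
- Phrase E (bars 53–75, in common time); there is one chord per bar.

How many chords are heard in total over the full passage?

A: 12·7 = 84 beats, 84/4 = 21 chords.
B: 21·4 = 84 beats, 84/4 = 21 chords.
C: 14·4 = 56 beats, 56/8 = 7 chords.
D: 5·4 = 20 beats, 20/5 = 4 chords.
E: 23·4 = 92 beats, 92/4 = 23 chords.
Total: 21 + 21 + 7 + 4 + 23 = 76.

76 chords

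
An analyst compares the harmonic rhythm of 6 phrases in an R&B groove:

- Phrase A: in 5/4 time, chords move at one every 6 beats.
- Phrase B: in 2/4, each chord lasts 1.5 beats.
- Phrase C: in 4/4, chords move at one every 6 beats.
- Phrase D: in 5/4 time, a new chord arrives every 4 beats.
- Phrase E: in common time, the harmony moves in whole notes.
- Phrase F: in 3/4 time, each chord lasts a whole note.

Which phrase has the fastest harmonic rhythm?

A: 5/6 = 5/6 chords/bar.
B: 2/1.5 = 4/3 chords/bar.
C: 4/6 = 2/3 chords/bar.
D: 5/4 = 1.25 chords/bar.
E: 4/4 = 1 chord/bar.
F: 3/4 = 0.75 chords/bar.
Fastest is B at 4/3 chords/bar.

Phrase B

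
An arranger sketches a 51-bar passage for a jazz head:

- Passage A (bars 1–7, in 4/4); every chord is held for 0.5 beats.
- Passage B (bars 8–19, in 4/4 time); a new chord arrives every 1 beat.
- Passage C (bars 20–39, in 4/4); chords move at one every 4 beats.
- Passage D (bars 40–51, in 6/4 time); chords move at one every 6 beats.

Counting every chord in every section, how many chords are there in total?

136 chords

A has 28 beats and chords last 0.5 each, so 56 chords.
B has 48 beats and chords last 1 each, so 48 chords.
C has 80 beats and chords last 4 each, so 20 chords.
D has 72 beats and chords last 6 each, so 12 chords.
Total: 56 + 48 + 20 + 12 = 136.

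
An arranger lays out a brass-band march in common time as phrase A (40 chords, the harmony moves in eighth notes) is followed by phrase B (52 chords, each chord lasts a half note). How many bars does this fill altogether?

A: 40 × 0.5 = 20 beats = 5 bars.
B: 52 × 2 = 104 beats = 26 bars.
Total: 5 + 26 = 31 bars.

31 bars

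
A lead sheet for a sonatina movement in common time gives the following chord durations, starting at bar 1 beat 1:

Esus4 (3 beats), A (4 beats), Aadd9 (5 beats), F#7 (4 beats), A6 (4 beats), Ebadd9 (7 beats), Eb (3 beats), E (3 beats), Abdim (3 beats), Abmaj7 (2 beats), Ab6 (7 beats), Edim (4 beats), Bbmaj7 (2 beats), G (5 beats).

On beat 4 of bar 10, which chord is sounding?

Beat 4 of bar 10 is beat (10−1)×4 + 4 = 40 overall.
Running totals: Esus4 ends at 3, A ends at 7, Aadd9 ends at 12, F#7 ends at 16, A6 ends at 20, Ebadd9 ends at 27, Eb ends at 30, E ends at 33, Abdim ends at 36, Abmaj7 ends at 38, Ab6 ends at 45.
Beat 40 falls within Ab6.

Ab6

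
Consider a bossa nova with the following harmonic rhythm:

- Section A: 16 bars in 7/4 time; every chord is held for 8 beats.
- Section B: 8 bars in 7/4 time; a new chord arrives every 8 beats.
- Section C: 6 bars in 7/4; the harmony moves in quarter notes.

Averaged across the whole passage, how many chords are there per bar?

2.1 chords per bar

A: 16 × 7 = 112 beats ÷ 8 = 14 chords.
B: 8 × 7 = 56 beats ÷ 8 = 7 chords.
C: 6 × 7 = 42 beats ÷ 1 = 42 chords.
Overall: 63 chords over 30 bars → 63/30 = 2.1 chords per bar.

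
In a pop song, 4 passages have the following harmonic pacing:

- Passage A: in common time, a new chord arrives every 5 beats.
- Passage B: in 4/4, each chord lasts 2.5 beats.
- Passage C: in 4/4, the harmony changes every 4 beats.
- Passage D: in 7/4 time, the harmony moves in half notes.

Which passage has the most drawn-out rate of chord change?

A: 4/5 = 0.8 chords/bar.
B: 4/2.5 = 1.6 chords/bar.
C: 4/4 = 1 chord/bar.
D: 7/2 = 3.5 chords/bar.
Slowest is A at 0.8 chords/bar.

Passage A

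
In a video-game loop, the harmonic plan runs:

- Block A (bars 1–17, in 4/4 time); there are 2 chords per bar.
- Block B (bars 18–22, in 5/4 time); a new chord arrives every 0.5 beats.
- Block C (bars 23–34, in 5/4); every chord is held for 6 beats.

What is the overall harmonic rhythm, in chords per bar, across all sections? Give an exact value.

A: 17 × 4 = 68 beats ÷ 2 = 34 chords.
B: 5 × 5 = 25 beats ÷ 0.5 = 50 chords.
C: 12 × 5 = 60 beats ÷ 6 = 10 chords.
Overall: 94 chords over 34 bars → 94/34 = 47/17 chords per bar.

47/17 chords per bar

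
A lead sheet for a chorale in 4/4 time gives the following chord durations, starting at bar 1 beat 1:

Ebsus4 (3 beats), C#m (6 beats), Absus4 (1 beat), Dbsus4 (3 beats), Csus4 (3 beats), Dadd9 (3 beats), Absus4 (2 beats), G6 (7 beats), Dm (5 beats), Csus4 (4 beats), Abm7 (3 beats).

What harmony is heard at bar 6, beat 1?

Absus4

Beat 1 of bar 6 is beat (6−1)×4 + 1 = 21 overall.
Running totals: Ebsus4 ends at 3, C#m ends at 9, Absus4 ends at 10, Dbsus4 ends at 13, Csus4 ends at 16, Dadd9 ends at 19, Absus4 ends at 21.
Beat 21 falls within Absus4.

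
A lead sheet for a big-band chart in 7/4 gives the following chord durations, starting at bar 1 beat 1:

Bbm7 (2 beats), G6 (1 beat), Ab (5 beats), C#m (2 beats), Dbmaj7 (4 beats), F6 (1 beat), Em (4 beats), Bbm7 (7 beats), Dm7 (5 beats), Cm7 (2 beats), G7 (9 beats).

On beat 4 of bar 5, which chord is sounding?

Cm7

Beat 4 of bar 5 is beat (5−1)×7 + 4 = 32 overall.
Running totals: Bbm7 ends at 2, G6 ends at 3, Ab ends at 8, C#m ends at 10, Dbmaj7 ends at 14, F6 ends at 15, Em ends at 19, Bbm7 ends at 26, Dm7 ends at 31, Cm7 ends at 33.
Beat 32 falls within Cm7.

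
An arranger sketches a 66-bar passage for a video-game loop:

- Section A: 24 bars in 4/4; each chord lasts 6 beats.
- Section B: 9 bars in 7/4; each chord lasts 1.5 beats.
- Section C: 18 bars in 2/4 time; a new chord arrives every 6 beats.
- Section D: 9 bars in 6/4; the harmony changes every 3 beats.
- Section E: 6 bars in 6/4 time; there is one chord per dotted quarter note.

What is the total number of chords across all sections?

A: 24 bars × 4 beats = 96 beats; 6 beats/chord → 16 chords.
B: 9 bars × 7 beats = 63 beats; 1.5 beats/chord → 42 chords.
C: 18 bars × 2 beats = 36 beats; 6 beats/chord → 6 chords.
D: 9 bars × 6 beats = 54 beats; 3 beats/chord → 18 chords.
E: 6 bars × 6 beats = 36 beats; 1.5 beats/chord → 24 chords.
Total: 16 + 42 + 6 + 18 + 24 = 106.

106 chords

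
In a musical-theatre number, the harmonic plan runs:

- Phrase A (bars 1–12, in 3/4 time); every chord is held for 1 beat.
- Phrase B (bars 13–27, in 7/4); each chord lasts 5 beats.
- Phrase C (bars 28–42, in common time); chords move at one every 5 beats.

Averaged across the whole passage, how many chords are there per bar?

A: 12 bars of 3 beats is 36 beats; at 1 beat each that's 36 chords.
B: 15 bars of 7 beats is 105 beats; at 5 beats each that's 21 chords.
C: 15 bars of 4 beats is 60 beats; at 5 beats each that's 12 chords.
Overall: 69 chords over 42 bars → 69/42 = 23/14 chords per bar.

23/14 chords per bar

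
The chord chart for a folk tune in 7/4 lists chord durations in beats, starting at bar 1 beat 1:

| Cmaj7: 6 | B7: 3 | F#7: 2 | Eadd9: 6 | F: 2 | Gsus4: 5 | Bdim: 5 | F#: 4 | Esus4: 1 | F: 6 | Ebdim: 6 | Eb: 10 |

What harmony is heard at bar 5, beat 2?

F#

Beat 2 of bar 5 is beat (5−1)×7 + 2 = 30 overall.
Running totals: Cmaj7 ends at 6, B7 ends at 9, F#7 ends at 11, Eadd9 ends at 17, F ends at 19, Gsus4 ends at 24, Bdim ends at 29, F# ends at 33.
Beat 30 falls within F#.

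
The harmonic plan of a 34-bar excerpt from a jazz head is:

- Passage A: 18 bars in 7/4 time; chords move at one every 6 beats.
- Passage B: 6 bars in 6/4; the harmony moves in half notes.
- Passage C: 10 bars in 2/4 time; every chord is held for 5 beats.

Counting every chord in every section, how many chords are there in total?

A: 18·7 = 126 beats, 126/6 = 21 chords.
B: 6·6 = 36 beats, 36/2 = 18 chords.
C: 10·2 = 20 beats, 20/5 = 4 chords.
Total: 21 + 18 + 4 = 43.

43 chords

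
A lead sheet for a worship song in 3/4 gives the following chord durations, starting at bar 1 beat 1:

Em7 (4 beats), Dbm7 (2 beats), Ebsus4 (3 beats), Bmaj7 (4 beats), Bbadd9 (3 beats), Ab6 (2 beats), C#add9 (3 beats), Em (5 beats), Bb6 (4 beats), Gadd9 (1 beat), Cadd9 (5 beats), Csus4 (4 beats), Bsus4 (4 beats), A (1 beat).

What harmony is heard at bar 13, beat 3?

Beat 3 of bar 13 is beat (13−1)×3 + 3 = 39 overall.
Running totals: Em7 ends at 4, Dbm7 ends at 6, Ebsus4 ends at 9, Bmaj7 ends at 13, Bbadd9 ends at 16, Ab6 ends at 18, C#add9 ends at 21, Em ends at 26, Bb6 ends at 30, Gadd9 ends at 31, Cadd9 ends at 36, Csus4 ends at 40.
Beat 39 falls within Csus4.

Csus4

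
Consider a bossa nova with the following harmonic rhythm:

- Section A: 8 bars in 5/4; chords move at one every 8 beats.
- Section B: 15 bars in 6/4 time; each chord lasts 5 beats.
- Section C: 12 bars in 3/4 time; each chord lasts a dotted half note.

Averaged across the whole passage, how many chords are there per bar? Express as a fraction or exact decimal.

1 chords per bar

A: 8 bars of 5 beats is 40 beats; at 8 beats each that's 5 chords.
B: 15 bars of 6 beats is 90 beats; at 5 beats each that's 18 chords.
C: 12 bars of 3 beats is 36 beats; at 3 beats each that's 12 chords.
Overall: 35 chords over 35 bars → 35/35 = 1 chords per bar.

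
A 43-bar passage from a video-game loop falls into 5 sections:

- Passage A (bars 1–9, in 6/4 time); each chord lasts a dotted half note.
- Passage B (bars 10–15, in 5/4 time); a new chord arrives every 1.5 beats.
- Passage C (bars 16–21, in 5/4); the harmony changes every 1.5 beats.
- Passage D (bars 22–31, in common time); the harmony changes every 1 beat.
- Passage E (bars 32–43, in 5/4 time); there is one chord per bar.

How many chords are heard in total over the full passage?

110 chords

A: 9 bars × 6 beats = 54 beats; 3 beats/chord → 18 chords.
B: 6 bars × 5 beats = 30 beats; 1.5 beats/chord → 20 chords.
C: 6 bars × 5 beats = 30 beats; 1.5 beats/chord → 20 chords.
D: 10 bars × 4 beats = 40 beats; 1 beat/chord → 40 chords.
E: 12 bars × 5 beats = 60 beats; 5 beats/chord → 12 chords.
Total: 18 + 20 + 20 + 40 + 12 = 110.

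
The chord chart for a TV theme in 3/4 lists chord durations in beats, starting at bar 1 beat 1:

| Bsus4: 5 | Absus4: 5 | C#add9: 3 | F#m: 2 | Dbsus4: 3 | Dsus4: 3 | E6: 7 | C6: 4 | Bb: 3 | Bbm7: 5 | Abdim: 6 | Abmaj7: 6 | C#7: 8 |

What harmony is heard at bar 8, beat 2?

Beat 2 of bar 8 is beat (8−1)×3 + 2 = 23 overall.
Running totals: Bsus4 ends at 5, Absus4 ends at 10, C#add9 ends at 13, F#m ends at 15, Dbsus4 ends at 18, Dsus4 ends at 21, E6 ends at 28.
Beat 23 falls within E6.

E6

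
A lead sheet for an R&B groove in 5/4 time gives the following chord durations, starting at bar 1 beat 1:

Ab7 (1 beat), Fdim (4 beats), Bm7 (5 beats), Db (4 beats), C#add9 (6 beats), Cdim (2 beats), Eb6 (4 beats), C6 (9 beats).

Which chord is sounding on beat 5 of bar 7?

Beat 5 of bar 7 is beat (7−1)×5 + 5 = 35 overall.
Running totals: Ab7 ends at 1, Fdim ends at 5, Bm7 ends at 10, Db ends at 14, C#add9 ends at 20, Cdim ends at 22, Eb6 ends at 26, C6 ends at 35.
Beat 35 falls within C6.

C6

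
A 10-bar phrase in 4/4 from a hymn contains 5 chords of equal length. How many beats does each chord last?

10 bars × 4 beats/bar = 40 beats total.
40 beats ÷ 5 chords = 8 beats per chord.

8 beats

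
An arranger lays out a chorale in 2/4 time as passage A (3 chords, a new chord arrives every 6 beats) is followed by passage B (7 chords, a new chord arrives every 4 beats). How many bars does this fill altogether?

A: 3 × 6 = 18 beats = 9 bars.
B: 7 × 4 = 28 beats = 14 bars.
Total: 9 + 14 = 23 bars.

23 bars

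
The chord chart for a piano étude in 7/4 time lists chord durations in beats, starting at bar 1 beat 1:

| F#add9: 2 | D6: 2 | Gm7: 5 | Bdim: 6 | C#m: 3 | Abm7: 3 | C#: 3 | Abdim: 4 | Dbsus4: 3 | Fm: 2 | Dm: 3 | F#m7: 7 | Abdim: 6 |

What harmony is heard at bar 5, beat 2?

Beat 2 of bar 5 is beat (5−1)×7 + 2 = 30 overall.
Running totals: F#add9 ends at 2, D6 ends at 4, Gm7 ends at 9, Bdim ends at 15, C#m ends at 18, Abm7 ends at 21, C# ends at 24, Abdim ends at 28, Dbsus4 ends at 31.
Beat 30 falls within Dbsus4.

Dbsus4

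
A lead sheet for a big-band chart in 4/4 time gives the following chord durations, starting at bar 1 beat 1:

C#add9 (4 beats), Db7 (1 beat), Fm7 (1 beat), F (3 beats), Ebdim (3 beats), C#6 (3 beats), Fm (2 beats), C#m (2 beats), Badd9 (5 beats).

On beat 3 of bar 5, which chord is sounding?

C#m

Beat 3 of bar 5 is beat (5−1)×4 + 3 = 19 overall.
Running totals: C#add9 ends at 4, Db7 ends at 5, Fm7 ends at 6, F ends at 9, Ebdim ends at 12, C#6 ends at 15, Fm ends at 17, C#m ends at 19.
Beat 19 falls within C#m.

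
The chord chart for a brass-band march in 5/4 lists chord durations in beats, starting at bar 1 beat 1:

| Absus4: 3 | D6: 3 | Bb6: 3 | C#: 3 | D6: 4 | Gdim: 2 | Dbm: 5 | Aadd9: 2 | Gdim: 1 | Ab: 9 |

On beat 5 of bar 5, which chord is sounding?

Beat 5 of bar 5 is beat (5−1)×5 + 5 = 25 overall.
Running totals: Absus4 ends at 3, D6 ends at 6, Bb6 ends at 9, C# ends at 12, D6 ends at 16, Gdim ends at 18, Dbm ends at 23, Aadd9 ends at 25.
Beat 25 falls within Aadd9.

Aadd9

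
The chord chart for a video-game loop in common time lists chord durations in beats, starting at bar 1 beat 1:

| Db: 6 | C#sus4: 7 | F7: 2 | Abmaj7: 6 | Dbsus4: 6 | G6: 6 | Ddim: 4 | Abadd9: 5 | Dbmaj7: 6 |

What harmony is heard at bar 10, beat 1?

Ddim

Beat 1 of bar 10 is beat (10−1)×4 + 1 = 37 overall.
Running totals: Db ends at 6, C#sus4 ends at 13, F7 ends at 15, Abmaj7 ends at 21, Dbsus4 ends at 27, G6 ends at 33, Ddim ends at 37.
Beat 37 falls within Ddim.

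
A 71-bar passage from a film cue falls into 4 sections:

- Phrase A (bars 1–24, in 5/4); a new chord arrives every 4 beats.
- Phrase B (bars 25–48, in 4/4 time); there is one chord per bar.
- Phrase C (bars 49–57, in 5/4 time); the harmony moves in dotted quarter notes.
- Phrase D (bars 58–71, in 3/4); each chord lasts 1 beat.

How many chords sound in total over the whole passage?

126 chords

A has 120 beats and chords last 4 each, so 30 chords.
B has 96 beats and chords last 4 each, so 24 chords.
C has 45 beats and chords last 1.5 each, so 30 chords.
D has 42 beats and chords last 1 each, so 42 chords.
Total: 30 + 24 + 30 + 42 = 126.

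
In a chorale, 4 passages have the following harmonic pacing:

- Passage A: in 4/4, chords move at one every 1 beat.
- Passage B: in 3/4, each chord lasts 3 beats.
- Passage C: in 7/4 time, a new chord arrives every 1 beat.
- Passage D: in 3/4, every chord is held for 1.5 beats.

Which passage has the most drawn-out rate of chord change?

A: 4/1 = 4 chords/bar.
B: 3/3 = 1 chord/bar.
C: 7/1 = 7 chords/bar.
D: 3/1.5 = 2 chords/bar.
Slowest is B at 1 chords/bar.

Passage B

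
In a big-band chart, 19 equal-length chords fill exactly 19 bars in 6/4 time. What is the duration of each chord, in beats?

19 bars × 6 beats/bar = 114 beats total.
114 beats ÷ 19 chords = 6 beats per chord.

6 beats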